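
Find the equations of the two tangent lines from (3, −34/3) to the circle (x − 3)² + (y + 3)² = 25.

4x − 3y = 46 and 4x + 3y = −22

A line y − (−34/3) = m(x − (3)) is tangent when its distance from (3, −3) is 5:
(0m − (25/3))² = 25(m² + 1)
9m² − 16 = 0, so m = 4/3 or m = −4/3.
Through (3, −34/3) these give 4x − 3y = 46 and 4x + 3y = −22.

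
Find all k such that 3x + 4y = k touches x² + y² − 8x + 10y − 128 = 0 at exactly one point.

The line touches the circle iff its distance from (4, −5) is 13:
|3·4 + 4·(−5) − k| / √25 = 13
|k − (−8)| = 13·5, so k = 57 or k = −73.

k = −73 or k = 57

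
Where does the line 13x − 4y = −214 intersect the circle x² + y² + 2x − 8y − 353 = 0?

Substitute y = (214 + 13x)/4:
185x² + 5180x + 33300 = 0  ⟹  x² + 28x + 180 = 0
x = −10 or x = −18, giving (−10, 21) and (−18, −5).

(−18, −5) and (−10, 21)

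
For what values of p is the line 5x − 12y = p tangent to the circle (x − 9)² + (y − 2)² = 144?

p = −135 or p = 177

For a tangent, require d(centre, line) = r = 12.
|5·9 − 12·2 − p| / √169 = 12
|p − (21)| = 12·13, so p = 177 or p = −135.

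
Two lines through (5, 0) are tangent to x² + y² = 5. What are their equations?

x − 2y = 5 and x + 2y = 5

Write the tangent as mx − y + (0 − m·(5)) = 0 and set its distance from the centre to √5:
(−5m − (0))² = 5(m² + 1)
4m² − 1 = 0, so m = 1/2 or m = −1/2.
With m = 1/2: x − 2y = 5. With m = −1/2: x + 2y = 5.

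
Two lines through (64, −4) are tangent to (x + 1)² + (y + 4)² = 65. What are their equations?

A line y − (−4) = m(x − (64)) is tangent when its distance from (−1, −4) is √65:
[m·(−65) − (0)]² = 65(m² + 1)
64m² − 1 = 0, so m = 1/8 or m = −1/8.
Through (64, −4) these give x − 8y = 96 and x + 8y = 32.

x − 8y = 96 and x + 8y = 32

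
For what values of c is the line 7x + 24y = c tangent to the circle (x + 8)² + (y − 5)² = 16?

c = −36 or c = 164

The line touches the circle iff its distance from (−8, 5) is 4:
|7·(−8) + 24·5 − c| / √625 = 4
|c − (64)| = 4·25, so c = 164 or c = −36.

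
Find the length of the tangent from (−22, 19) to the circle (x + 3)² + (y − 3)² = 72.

The centre is (−3, 3) and r = 6√2. The square of the distance from P to the centre is 361 + 256 = 617.
Power of the point: PT² = |PO|² − r² = 545, so PT = √545.

√545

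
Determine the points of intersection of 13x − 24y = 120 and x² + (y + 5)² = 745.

Substitute y = (−120 + 13x)/24:
745x² − 429120 = 0  ⟹  x² − 576 = 0
x = 24 or x = −24, giving (24, 8) and (−24, −18).

(−24, −18) and (24, 8)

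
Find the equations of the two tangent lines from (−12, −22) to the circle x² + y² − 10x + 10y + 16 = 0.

5x − 3y = 6 and 3x − 5y = 74

Write the tangent as mx − y + (−22 − m·(−12)) = 0 and set its distance from the centre to √34:
[m·(17) − (17)]² = 34(m² + 1)
15m² − 34m + 15 = 0, so m = 5/3 or m = 3/5.
With m = 5/3: 5x − 3y = 6. With m = 3/5: 3x − 5y = 74.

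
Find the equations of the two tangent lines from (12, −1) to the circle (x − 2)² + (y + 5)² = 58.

3x + 7y = 29 and 7x − 3y = 87

A line y − (−1) = m(x − (12)) is tangent when its distance from (2, −5) is √58:
[m·(−10) − (−4)]² = 58(m² + 1)
21m² − 40m − 21 = 0, so m = −3/7 or m = 7/3.
With m = −3/7: 3x + 7y = 29. With m = 7/3: 7x − 3y = 87.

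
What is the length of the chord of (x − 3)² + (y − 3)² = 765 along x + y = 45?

3√2

Express y = −x + 45 and substitute into the circle:
2x² − 90x + 1008 = 0  ⟹  x² − 45x + 504 = 0
x = 24 or x = 21, giving (24, 21) and (21, 24).
|(24, 21) − (21, 24)| = √((3)² + (−3)²) = 3√2.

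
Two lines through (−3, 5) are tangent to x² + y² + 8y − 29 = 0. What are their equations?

A line y − (5) = m(x − (−3)) is tangent when its distance from (0, −4) is 3√5:
(3m − (−9))² = 45(m² + 1)
2m² − 3m − 2 = 0, so m = −1/2 or m = 2.
With m = −1/2: x + 2y = 7. With m = 2: 2x − y = −11.

x + 2y = 7 and 2x − y = −11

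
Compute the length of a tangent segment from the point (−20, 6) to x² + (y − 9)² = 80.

Centre (0, 9), r² = 80. |PO|² = (−20)² + (−3)² = 409.
The tangent meets the radius at right angles, so tangent² = |PO|² − r² = 409 − 80 = 329.

√329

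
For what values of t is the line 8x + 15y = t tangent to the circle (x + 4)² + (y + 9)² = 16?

For a tangent, require d(centre, line) = r = 4.
|8·(−4) + 15·(−9) − t| / √289 = 4
|t − (−167)| = 4·17, so t = −99 or t = −235.

t = −235 or t = −99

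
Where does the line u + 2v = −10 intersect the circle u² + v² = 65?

From the line, v = (−10 − u)/2. Substituting:
5u² + 20u − 160 = 0  ⟹  u² + 4u − 32 = 0
u = 4 or u = −8, giving (4, −7) and (−8, −1).

(−8, −1) and (4, −7)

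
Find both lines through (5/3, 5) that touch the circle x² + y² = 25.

Write the tangent as mx − y + (5 − m·(5/3)) = 0 and set its distance from the centre to 5:
[m·(−5/3) − (−5)]² = 25(m² + 1)
4m² + 3m = 0, so m = −3/4 or m = 0.
Through (5/3, 5) these give 3x + 4y = 25 and y = 5.

3x + 4y = 25 and y = 5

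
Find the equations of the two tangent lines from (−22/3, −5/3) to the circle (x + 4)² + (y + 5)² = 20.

2x − y = −13 and x − 2y = −4

Write the tangent as mx − y + (−5/3 − m·(−22/3)) = 0 and set its distance from the centre to 2√5:
[m·(10/3) − (−10/3)]² = 20(m² + 1)
2m² − 5m + 2 = 0, so m = 2 or m = 1/2.
Through (−22/3, −5/3) these give 2x − y = −13 and x − 2y = −4.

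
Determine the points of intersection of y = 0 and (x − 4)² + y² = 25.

Express y = 0 and substitute into the circle:
x² − 8x − 9 = 0
x = 9 or x = −1, giving (9, 0) and (−1, 0).

(−1, 0) and (9, 0)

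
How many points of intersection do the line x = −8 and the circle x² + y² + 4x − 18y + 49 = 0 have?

1

d² = (1·(−2) + 0·9 − (−8))² = 36; r² = 36.
Since d² = r², the line is tangent.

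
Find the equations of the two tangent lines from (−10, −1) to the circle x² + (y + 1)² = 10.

x + 3y = −13 and x − 3y = −7

A line y − (−1) = m(x − (−10)) is tangent when its distance from (0, −1) is √10:
[m·(10) − (0)]² = 10(m² + 1)
9m² − 1 = 0, so m = −1/3 or m = 1/3.
Through (−10, −1) these give x + 3y = −13 and x − 3y = −7.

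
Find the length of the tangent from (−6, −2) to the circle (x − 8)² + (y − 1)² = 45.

With centre O = (8, 1), |OP|² = 205 and r² = 45.
By the tangent–radius right angle, tangent length = √(|PO|² − r²) = √160 = 4√10.

4√10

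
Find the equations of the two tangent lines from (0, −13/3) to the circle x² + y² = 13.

2x + 3y = −13 and 2x − 3y = 13

Write the tangent as mx − y + (−13/3 − m·(0)) = 0 and set its distance from the centre to √13:
(0m − (13/3))² = 13(m² + 1)
9m² − 4 = 0, so m = −2/3 or m = 2/3.
With m = −2/3: 2x + 3y = −13. With m = 2/3: 2x − 3y = 13.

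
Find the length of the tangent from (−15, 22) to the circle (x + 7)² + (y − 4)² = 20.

With centre O = (−7, 4), |OP|² = 388 and r² = 20.
By the tangent–radius right angle, tangent length = √(|PO|² − r²) = √368 = 4√23.

4√23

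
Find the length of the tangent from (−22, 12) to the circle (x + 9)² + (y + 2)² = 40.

Centre (−9, −2), r² = 40. |PO|² = (−13)² + (14)² = 365.
By the tangent–radius right angle, tangent length = √(|PO|² − r²) = √325 = 5√13.

5√13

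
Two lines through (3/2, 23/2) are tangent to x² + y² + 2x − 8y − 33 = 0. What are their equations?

Write the tangent as mx − y + (23/2 − m·(3/2)) = 0 and set its distance from the centre to 5√2:
[m·(−5/2) − (−15/2)]² = 50(m² + 1)
7m² + 6m − 1 = 0, so m = −1 or m = 1/7.
Through (3/2, 23/2) these give x + y = 13 and x − 7y = −79.

x + y = 13 and x − 7y = −79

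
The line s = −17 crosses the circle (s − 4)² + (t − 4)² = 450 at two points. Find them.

The line gives s = −17. Substituting into the circle:
t² − 8t + 7 = 0
t = 7 or t = 1, giving (−17, 7) and (−17, 1).

(−17, 1) and (−17, 7)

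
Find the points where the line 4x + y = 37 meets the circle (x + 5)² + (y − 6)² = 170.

(6, 13) and (8, 5)

From the line, y = −4x + 37. Substituting:
17x² − 238x + 816 = 0  ⟹  x² − 14x + 48 = 0
x = 8 or x = 6, giving (8, 5) and (6, 13).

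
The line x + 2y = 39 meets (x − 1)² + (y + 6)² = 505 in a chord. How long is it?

2√5

The distance from (1, −6) to the line is 50/√5, and r² = 505.
Half the chord is √(r² − d²) = √(5), so the full chord is 2√5.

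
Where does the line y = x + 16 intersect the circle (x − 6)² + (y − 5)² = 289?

(−11, 5) and (6, 22)

Express y = x + 16 and substitute into the circle:
2x² + 10x − 132 = 0  ⟹  x² + 5x − 66 = 0
x = 6 or x = −11, giving (6, 22) and (−11, 5).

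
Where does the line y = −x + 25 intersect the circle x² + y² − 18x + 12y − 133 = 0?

(18, 7) and (22, 3)

Substitute y = −x + 25:
2x² − 80x + 792 = 0  ⟹  x² − 40x + 396 = 0
x = 22 or x = 18, giving (22, 3) and (18, 7).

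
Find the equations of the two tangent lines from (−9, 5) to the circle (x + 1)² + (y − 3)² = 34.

3x − 5y = −52 and 5x + 3y = −30

A line y − (5) = m(x − (−9)) is tangent when its distance from (−1, 3) is √34:
(8m − (−2))² = 34(m² + 1)
15m² + 16m − 15 = 0, so m = 3/5 or m = −5/3.
Through (−9, 5) these give 3x − 5y = −52 and 5x + 3y = −30.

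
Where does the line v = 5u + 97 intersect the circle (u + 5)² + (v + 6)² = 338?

From the line, v = 5u + 97. Substituting:
26u² + 1040u + 10296 = 0  ⟹  u² + 40u + 396 = 0
u = −18 or u = −22, giving (−18, 7) and (−22, −13).

(−22, −13) and (−18, 7)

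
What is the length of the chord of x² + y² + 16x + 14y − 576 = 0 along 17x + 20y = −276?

2√689

Express y = (−276 − 17x)/20 and substitute into the circle:
689x² + 11024x − 231504 = 0  ⟹  x² + 16x − 336 = 0
x = 12 or x = −28, giving (12, −24) and (−28, 10).
Chord length = distance between (12, −24) and (−28, 10) = √2756 = 2√689.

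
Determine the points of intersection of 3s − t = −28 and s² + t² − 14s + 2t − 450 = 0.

(−13, −11) and (−3, 19)

Substitute t = 3s + 28:
10s² + 160s + 390 = 0  ⟹  s² + 16s + 39 = 0
s = −3 or s = −13, giving (−3, 19) and (−13, −11).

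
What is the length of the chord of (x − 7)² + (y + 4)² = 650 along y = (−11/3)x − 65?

The distance from (7, −4) to the line is 260/√130, and r² = 650.
Half the chord is √(r² − d²) = √(130), so the full chord is 2√130.

2√130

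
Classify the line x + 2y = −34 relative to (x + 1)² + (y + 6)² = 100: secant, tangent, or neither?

secant

Substituting the line into the circle gives 5x² + 52x + 88 = 0.
Discriminant = (52)² − 4·5·(88) = 944 > 0.
Two real roots: the line is a secant.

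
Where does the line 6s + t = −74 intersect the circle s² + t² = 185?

Substitute t = −6s − 74:
37s² + 888s + 5291 = 0  ⟹  s² + 24s + 143 = 0
s = −11 or s = −13, giving (−11, −8) and (−13, 4).

(−13, 4) and (−11, −8)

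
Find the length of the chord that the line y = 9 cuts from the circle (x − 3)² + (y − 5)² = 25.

The distance from (3, 5) to the line is 4, and r² = 25.
Chord = 2√(r² − d²) = 2·√(9) = 6.

6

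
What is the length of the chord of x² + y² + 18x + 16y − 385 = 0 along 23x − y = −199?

The distance from (−9, −8) to the line is 0/√530, and r² = 530.
Chord = 2√(r² − d²) = 2·√(530) = 2√530.

2√530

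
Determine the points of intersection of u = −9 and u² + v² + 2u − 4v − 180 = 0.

The line gives u = −9. Substituting into the circle:
v² − 4v − 117 = 0
v = 13 or v = −9, giving (−9, 13) and (−9, −9).

(−9, −9) and (−9, 13)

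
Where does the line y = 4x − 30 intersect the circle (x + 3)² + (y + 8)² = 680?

Express y = 4x − 30 and substitute into the circle:
17x² − 170x − 187 = 0  ⟹  x² − 10x − 11 = 0
x = 11 or x = −1, giving (11, 14) and (−1, −34).

(−1, −34) and (11, 14)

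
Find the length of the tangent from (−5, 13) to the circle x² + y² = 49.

√145

Centre (0, 0), r² = 49. |PO|² = (−5)² + (13)² = 194.
The tangent meets the radius at right angles, so tangent² = |PO|² − r² = 194 − 49 = 145.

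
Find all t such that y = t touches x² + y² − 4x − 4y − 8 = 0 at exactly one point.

For a tangent, require d(centre, line) = r = 4.
|0·2 + 1·2 − t| / √1 = 4
|t − (2)| = 4, so t = 6 or t = −2.

t = −2 or t = 6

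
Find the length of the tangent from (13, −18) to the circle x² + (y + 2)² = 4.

With centre O = (0, −2), |OP|² = 425 and r² = 4.
By the tangent–radius right angle, tangent length = √(|PO|² − r²) = √421.

√421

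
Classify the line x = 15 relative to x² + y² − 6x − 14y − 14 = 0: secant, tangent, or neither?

d² = (1·3 + 0·7 − (15))² = 144; r² = 72.
Since d² > r², the line lies outside the circle.

neither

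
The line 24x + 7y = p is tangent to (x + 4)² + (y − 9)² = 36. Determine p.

Tangency holds when the distance from the centre (−4, 9) to the line equals the radius 6:
|24·(−4) + 7·9 − p| / √625 = 6
|p − (−33)| = 6·25, so p = 117 or p = −183.

p = −183 or p = 117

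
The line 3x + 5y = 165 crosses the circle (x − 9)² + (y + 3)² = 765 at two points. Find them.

From the line, y = (165 − 3x)/5. Substituting:
34x² − 1530x + 15300 = 0  ⟹  x² − 45x + 450 = 0
x = 30 or x = 15, giving (30, 15) and (15, 24).

(15, 24) and (30, 15)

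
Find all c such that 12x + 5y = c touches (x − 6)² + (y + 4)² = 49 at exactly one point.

c = −39 or c = 143

For a tangent, require d(centre, line) = r = 7.
|12·6 + 5·(−4) − c| / √169 = 7
|c − (52)| = 7·13, so c = 143 or c = −39.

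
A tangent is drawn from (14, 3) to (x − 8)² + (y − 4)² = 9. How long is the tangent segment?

2√7

The centre is (8, 4) and r = 3. The square of the distance from P to the centre is 36 + 1 = 37.
Power of the point: PT² = |PO|² − r² = 28, so PT = 2√7.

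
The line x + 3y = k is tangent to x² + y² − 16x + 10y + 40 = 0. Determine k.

For a tangent, require d(centre, line) = r = 7.
|1·8 + 3·(−5) − k| / √10 = 7
|k − (−7)| = 7√10.

k = −7 ± 7√10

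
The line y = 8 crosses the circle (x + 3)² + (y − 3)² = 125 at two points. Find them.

(−13, 8) and (7, 8)

From the line, y = 8. Substituting:
x² + 6x − 91 = 0
x = 7 or x = −13, giving (7, 8) and (−13, 8).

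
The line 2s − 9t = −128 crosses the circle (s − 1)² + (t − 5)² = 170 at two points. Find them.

(−10, 12) and (8, 16)

From the line, t = (128 + 2s)/9. Substituting:
85s² + 170s − 6800 = 0  ⟹  s² + 2s − 80 = 0
s = 8 or s = −10, giving (8, 16) and (−10, 12).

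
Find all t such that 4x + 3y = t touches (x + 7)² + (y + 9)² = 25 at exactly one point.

Tangency holds when the distance from the centre (−7, −9) to the line equals the radius 5:
|4·(−7) + 3·(−9) − t| / √25 = 5
|t − (−55)| = 5·5, so t = −30 or t = −80.

t = −80 or t = −30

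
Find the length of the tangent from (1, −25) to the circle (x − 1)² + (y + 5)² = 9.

With centre O = (1, −5), |OP|² = 400 and r² = 9.
By the tangent–radius right angle, tangent length = √(|PO|² − r²) = √391.

√391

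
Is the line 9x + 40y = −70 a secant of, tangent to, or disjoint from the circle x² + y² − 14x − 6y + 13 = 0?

Substituting the line into the circle gives 1681x² − 18980x + 42500 = 0.
Discriminant = (−18980)² − 4·1681·(42500) = 74470400 > 0.
Two real roots: the line is a secant.

secant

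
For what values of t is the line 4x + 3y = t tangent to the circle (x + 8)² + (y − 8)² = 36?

t = −38 or t = 22

Tangency holds when the distance from the centre (−8, 8) to the line equals the radius 6:
|4·(−8) + 3·8 − t| / √25 = 6
|t − (−8)| = 6·5, so t = 22 or t = −38.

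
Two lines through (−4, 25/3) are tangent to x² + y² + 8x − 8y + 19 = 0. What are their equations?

2x + 3y = 17 and 2x − 3y = −33

Write the tangent as mx − y + (25/3 − m·(−4)) = 0 and set its distance from the centre to √13:
[m·(0) − (−13/3)]² = 13(m² + 1)
9m² − 4 = 0, so m = −2/3 or m = 2/3.
Through (−4, 25/3) these give 2x + 3y = 17 and 2x − 3y = −33.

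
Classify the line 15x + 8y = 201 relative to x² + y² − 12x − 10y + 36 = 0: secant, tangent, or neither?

Substituting the line into the circle gives 289x² − 5598x + 26625 = 0.
Discriminant = (−5598)² − 4·289·(26625) = 559104 > 0.
Two real roots: the line is a secant.

secant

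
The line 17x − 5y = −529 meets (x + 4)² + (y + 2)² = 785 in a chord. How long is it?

Express y = (529 + 17x)/5 and substitute into the circle:
314x² + 18526x + 271296 = 0  ⟹  x² + 59x + 864 = 0
x = −27 or x = −32, giving (−27, 14) and (−32, −3).
|(−27, 14) − (−32, −3)| = √((5)² + (17)²) = √314.

√314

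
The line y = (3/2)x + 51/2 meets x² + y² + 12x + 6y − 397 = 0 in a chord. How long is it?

10√13

Centre (−6, −3), r² = 442. Perpendicular distance d from centre to line = |39| / √13 = 39/√13.
Half the chord is √(r² − d²) = √(325), so the full chord is 10√13.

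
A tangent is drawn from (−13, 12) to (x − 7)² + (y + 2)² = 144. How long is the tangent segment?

2√113

With centre O = (7, −2), |OP|² = 596 and r² = 144.
The tangent meets the radius at right angles, so tangent² = |PO|² − r² = 596 − 144 = 452.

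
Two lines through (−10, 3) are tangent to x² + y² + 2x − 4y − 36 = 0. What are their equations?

5x + 4y = −38 and 4x − 5y = −55

A line y − (3) = m(x − (−10)) is tangent when its distance from (−1, 2) is √41:
(9m − (−1))² = 41(m² + 1)
20m² + 9m − 20 = 0, so m = −5/4 or m = 4/5.
Through (−10, 3) these give 5x + 4y = −38 and 4x − 5y = −55.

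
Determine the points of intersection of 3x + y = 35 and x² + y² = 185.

Substitute y = −3x + 35:
10x² − 210x + 1040 = 0  ⟹  x² − 21x + 104 = 0
x = 13 or x = 8, giving (13, −4) and (8, 11).

(8, 11) and (13, −4)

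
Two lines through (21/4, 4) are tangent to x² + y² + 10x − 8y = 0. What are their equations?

A line y − (4) = m(x − (21/4)) is tangent when its distance from (−5, 4) is √41:
(−41/4m − (0))² = 41(m² + 1)
25m² − 16 = 0, so m = 4/5 or m = −4/5.
With m = 4/5: 4x − 5y = 1. With m = −4/5: 4x + 5y = 41.

4x − 5y = 1 and 4x + 5y = 41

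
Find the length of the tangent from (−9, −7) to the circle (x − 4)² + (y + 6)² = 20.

5√6

With centre O = (4, −6), |OP|² = 170 and r² = 20.
By the tangent–radius right angle, tangent length = √(|PO|² − r²) = √150 = 5√6.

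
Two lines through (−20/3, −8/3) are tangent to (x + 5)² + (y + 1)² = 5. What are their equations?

Let a tangent through (−20/3, −8/3) have slope m. Its distance from (−5, −1) must equal √5:
[m·(5/3) − (5/3)]² = 5(m² + 1)
2m² + 5m + 2 = 0, so m = −1/2 or m = −2.
Through (−20/3, −8/3) these give x + 2y = −12 and 2x + y = −16.

x + 2y = −12 and 2x + y = −16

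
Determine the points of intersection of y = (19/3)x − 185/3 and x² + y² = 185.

(8, −11) and (11, 8)

Substitute y = (−185 + 19x)/3:
370x² − 7030x + 32560 = 0  ⟹  x² − 19x + 88 = 0
x = 11 or x = 8, giving (11, 8) and (8, −11).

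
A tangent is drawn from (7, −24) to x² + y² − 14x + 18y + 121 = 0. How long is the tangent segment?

6√6

The centre is (7, −9) and r = 3. The square of the distance from P to the centre is 0 + 225 = 225.
Power of the point: PT² = |PO|² − r² = 216, so PT = 6√6.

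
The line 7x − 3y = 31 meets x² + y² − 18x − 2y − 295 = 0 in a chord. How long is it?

5√58

Centre (9, 1), r² = 377. Perpendicular distance d from centre to line = |29| / √58 = 29/√58.
Half the chord is √(r² − d²) = √(725/2), so the full chord is 5√58.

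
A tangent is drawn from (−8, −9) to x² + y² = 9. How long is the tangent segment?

2√34

With centre O = (0, 0), |OP|² = 145 and r² = 9.
Power of the point: PT² = |PO|² − r² = 136, so PT = 2√34.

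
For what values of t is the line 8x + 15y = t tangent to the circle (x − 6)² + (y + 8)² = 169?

The line touches the circle iff its distance from (6, −8) is 13:
|8·6 + 15·(−8) − t| / √289 = 13
|t − (−72)| = 13·17, so t = 149 or t = −293.

t = −293 or t = 149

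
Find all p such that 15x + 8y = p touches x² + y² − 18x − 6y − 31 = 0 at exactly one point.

p = −28 or p = 346

The line touches the circle iff its distance from (9, 3) is 11:
|15·9 + 8·3 − p| / √289 = 11
|p − (159)| = 11·17, so p = 346 or p = −28.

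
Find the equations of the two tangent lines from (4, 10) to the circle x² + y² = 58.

3x − 7y = −58 and 7x + 3y = 58

Let a tangent through (4, 10) have slope m. Its distance from (0, 0) must equal √58:
(−4m − (−10))² = 58(m² + 1)
21m² + 40m − 21 = 0, so m = 3/7 or m = −7/3.
With m = 3/7: 3x − 7y = −58. With m = −7/3: 7x + 3y = 58.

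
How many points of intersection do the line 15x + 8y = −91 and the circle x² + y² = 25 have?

Substituting the line into the circle gives 289x² + 2730x + 6681 = 0.
Δ = 7452900 − 7723236 = −270336.
No real roots: the line does not meet the circle.

0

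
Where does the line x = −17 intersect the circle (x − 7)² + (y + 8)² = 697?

(−17, −19) and (−17, 3)

The line gives x = −17. Substituting into the circle:
y² + 16y − 57 = 0
y = 3 or y = −19, giving (−17, 3) and (−17, −19).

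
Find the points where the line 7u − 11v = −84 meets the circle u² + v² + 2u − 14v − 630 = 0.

(−23, −7) and (21, 21)

From the line, v = (84 + 7u)/11. Substituting:
170u² + 340u − 82110 = 0  ⟹  u² + 2u − 483 = 0
u = 21 or u = −23, giving (21, 21) and (−23, −7).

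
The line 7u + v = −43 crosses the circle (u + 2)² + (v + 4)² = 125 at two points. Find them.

(−7, 6) and (−4, −15)

Substitute v = −7u − 43:
50u² + 550u + 1400 = 0  ⟹  u² + 11u + 28 = 0
u = −4 or u = −7, giving (−4, −15) and (−7, 6).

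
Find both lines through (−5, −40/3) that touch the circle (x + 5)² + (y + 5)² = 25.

A line y − (−40/3) = m(x − (−5)) is tangent when its distance from (−5, −5) is 5:
(0m − (25/3))² = 25(m² + 1)
9m² − 16 = 0, so m = 4/3 or m = −4/3.
Through (−5, −40/3) these give 4x − 3y = 20 and 4x + 3y = −60.

4x − 3y = 20 and 4x + 3y = −60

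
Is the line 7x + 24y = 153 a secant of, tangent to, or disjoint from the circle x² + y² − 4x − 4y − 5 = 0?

disjoint

d² = (7·2 + 24·2 − (153))²/625 = 8281/625; r² = 13.
Since d² > r², the line lies outside the circle.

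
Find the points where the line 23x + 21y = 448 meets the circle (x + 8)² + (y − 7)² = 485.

(−7, 29) and (14, 6)

Substitute y = (448 − 23x)/21:
970x² − 6790x − 95060 = 0  ⟹  x² − 7x − 98 = 0
x = 14 or x = −7, giving (14, 6) and (−7, 29).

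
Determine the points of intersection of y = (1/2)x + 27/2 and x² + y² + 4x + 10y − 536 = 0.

(−25, 1) and (7, 17)

Substitute y = (27 + x)/2:
5x² + 90x − 875 = 0  ⟹  x² + 18x − 175 = 0
x = 7 or x = −25, giving (7, 17) and (−25, 1).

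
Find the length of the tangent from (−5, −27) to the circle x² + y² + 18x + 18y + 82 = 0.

2√65

The centre is (−9, −9) and r = 4√5. The square of the distance from P to the centre is 16 + 324 = 340.
By the tangent–radius right angle, tangent length = √(|PO|² − r²) = √260 = 2√65.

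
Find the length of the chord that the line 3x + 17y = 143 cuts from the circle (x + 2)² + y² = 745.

3√298

Substitute y = (143 − 3x)/17:
298x² + 298x − 193700 = 0  ⟹  x² + x − 650 = 0
x = 25 or x = −26, giving (25, 4) and (−26, 13).
|(25, 4) − (−26, 13)| = √((51)² + (−9)²) = 3√298.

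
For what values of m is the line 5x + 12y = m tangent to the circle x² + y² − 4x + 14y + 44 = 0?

For a tangent, require d(centre, line) = r = 3.
|5·2 + 12·(−7) − m| / √169 = 3
|m − (−74)| = 3·13, so m = −35 or m = −113.

m = −113 or m = −35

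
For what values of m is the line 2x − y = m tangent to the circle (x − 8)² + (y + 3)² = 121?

Tangency holds when the distance from the centre (8, −3) to the line equals the radius 11:
|2·8 − 1·(−3) − m| / √5 = 11
|m − (19)| = 11√5.

m = 19 ± 11√5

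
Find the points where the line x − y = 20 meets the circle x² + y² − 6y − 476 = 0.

(1, −19) and (22, 2)

Substitute y = x − 20:
2x² − 46x + 44 = 0  ⟹  x² − 23x + 22 = 0
x = 22 or x = 1, giving (22, 2) and (1, −19).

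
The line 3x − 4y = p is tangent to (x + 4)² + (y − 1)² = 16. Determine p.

The line touches the circle iff its distance from (−4, 1) is 4:
|3·(−4) − 4·1 − p| / √25 = 4
|p − (−16)| = 4·5, so p = 4 or p = −36.

p = −36 or p = 4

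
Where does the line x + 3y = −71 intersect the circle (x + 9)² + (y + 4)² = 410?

(−26, −15) and (−2, −23)

From the line, y = (−71 − x)/3. Substituting:
10x² + 280x + 520 = 0  ⟹  x² + 28x + 52 = 0
x = −2 or x = −26, giving (−2, −23) and (−26, −15).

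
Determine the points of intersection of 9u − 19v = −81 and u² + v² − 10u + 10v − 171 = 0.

From the line, v = (81 + 9u)/19. Substituting:
442u² − 442u − 39780 = 0  ⟹  u² − u − 90 = 0
u = 10 or u = −9, giving (10, 9) and (−9, 0).

(−9, 0) and (10, 9)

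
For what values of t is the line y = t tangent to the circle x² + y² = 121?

The line touches the circle iff its distance from (0, 0) is 11:
|0·0 + 1·0 − t| / √1 = 11
|t| = 11, so t = 11 or t = −11.

t = −11 or t = 11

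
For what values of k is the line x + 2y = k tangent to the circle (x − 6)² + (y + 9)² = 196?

The line touches the circle iff its distance from (6, −9) is 14:
|1·6 + 2·(−9) − k| / √5 = 14
|k − (−12)| = 14√5.

k = −12 ± 14√5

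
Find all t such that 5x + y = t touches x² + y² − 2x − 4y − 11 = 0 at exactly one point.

The line touches the circle iff its distance from (1, 2) is 4:
|5·1 + 1·2 − t| / √26 = 4
|t − (7)| = 4√26.

t = 7 ± 4√26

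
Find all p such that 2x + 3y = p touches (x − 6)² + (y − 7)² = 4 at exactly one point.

p = 33 ± 2√13

For a tangent, require d(centre, line) = r = 2.
|2·6 + 3·7 − p| / √13 = 2
|p − (33)| = 2√13.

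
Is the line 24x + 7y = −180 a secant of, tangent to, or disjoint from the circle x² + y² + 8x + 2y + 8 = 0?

Substituting the line into the circle gives 625x² + 8696x + 30272 = 0.
Δ = 75620416 − 75680000 = −59584.
No real roots: the line does not meet the circle.

disjoint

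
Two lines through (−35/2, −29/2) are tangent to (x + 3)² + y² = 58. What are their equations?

Write the tangent as mx − y + (−29/2 − m·(−35/2)) = 0 and set its distance from the centre to √58:
[m·(29/2) − (29/2)]² = 58(m² + 1)
21m² − 58m + 21 = 0, so m = 7/3 or m = 3/7.
With m = 7/3: 7x − 3y = −79. With m = 3/7: 3x − 7y = 49.

7x − 3y = −79 and 3x − 7y = 49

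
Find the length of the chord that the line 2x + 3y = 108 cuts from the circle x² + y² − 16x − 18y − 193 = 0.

2√13

From the line, y = (108 − 2x)/3. Substituting:
13x² − 468x + 4095 = 0  ⟹  x² − 36x + 315 = 0
x = 21 or x = 15, giving (21, 22) and (15, 26).
Chord length = distance between (21, 22) and (15, 26) = √52 = 2√13.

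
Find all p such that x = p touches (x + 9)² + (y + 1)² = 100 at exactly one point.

For a tangent, require d(centre, line) = r = 10.
|1·(−9) + 0·(−1) − p| / √1 = 10
|p − (−9)| = 10, so p = 1 or p = −19.

p = −19 or p = 1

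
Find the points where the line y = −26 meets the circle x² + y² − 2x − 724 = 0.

(−6, −26) and (8, −26)

From the line, y = −26. Substituting:
x² − 2x − 48 = 0
x = 8 or x = −6, giving (8, −26) and (−6, −26).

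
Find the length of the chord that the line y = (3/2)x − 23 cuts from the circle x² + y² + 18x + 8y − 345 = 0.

6√13

Substitute y = (−46 + 3x)/2:
13x² − 156x = 0  ⟹  x² − 12x = 0
x = 12 or x = 0, giving (12, −5) and (0, −23).
Chord length = distance between (12, −5) and (0, −23) = √468 = 6√13.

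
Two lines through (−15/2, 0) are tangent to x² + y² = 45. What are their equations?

2x − y = −15 and 2x + y = −15

Let a tangent through (−15/2, 0) have slope m. Its distance from (0, 0) must equal 3√5:
(15/2m − (0))² = 45(m² + 1)
m² − 4 = 0, so m = 2 or m = −2.
Through (−15/2, 0) these give 2x − y = −15 and 2x + y = −15.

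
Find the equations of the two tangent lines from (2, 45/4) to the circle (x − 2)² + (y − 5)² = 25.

3x − 4y = −39 and 3x + 4y = 51

Write the tangent as mx − y + (45/4 − m·(2)) = 0 and set its distance from the centre to 5:
(0m − (−25/4))² = 25(m² + 1)
16m² − 9 = 0, so m = 3/4 or m = −3/4.
Through (2, 45/4) these give 3x − 4y = −39 and 3x + 4y = 51.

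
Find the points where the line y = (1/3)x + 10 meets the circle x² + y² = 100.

From the line, y = (30 + x)/3. Substituting:
10x² + 60x = 0  ⟹  x² + 6x = 0
x = 0 or x = −6, giving (0, 10) and (−6, 8).

(−6, 8) and (0, 10)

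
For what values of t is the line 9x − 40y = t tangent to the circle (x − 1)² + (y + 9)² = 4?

For a tangent, require d(centre, line) = r = 2.
|9·1 − 40·(−9) − t| / √1681 = 2
|t − (369)| = 2·41, so t = 451 or t = 287.

t = 287 or t = 451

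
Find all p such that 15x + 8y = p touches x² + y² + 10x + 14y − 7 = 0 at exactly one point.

Tangency holds when the distance from the centre (−5, −7) to the line equals the radius 9:
|15·(−5) + 8·(−7) − p| / √289 = 9
|p − (−131)| = 9·17, so p = 22 or p = −284.

p = −284 or p = 22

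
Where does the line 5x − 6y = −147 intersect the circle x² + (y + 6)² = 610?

From the line, y = (147 + 5x)/6. Substituting:
61x² + 1830x + 11529 = 0  ⟹  x² + 30x + 189 = 0
x = −9 or x = −21, giving (−9, 17) and (−21, 7).

(−21, 7) and (−9, 17)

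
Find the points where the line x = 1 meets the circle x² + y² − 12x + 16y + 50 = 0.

(1, −13) and (1, −3)

The line gives x = 1. Substituting into the circle:
y² + 16y + 39 = 0
y = −3 or y = −13, giving (1, −3) and (1, −13).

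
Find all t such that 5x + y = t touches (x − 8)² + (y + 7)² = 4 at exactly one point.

t = 33 ± 2√26

Tangency holds when the distance from the centre (8, −7) to the line equals the radius 2:
|5·8 + 1·(−7) − t| / √26 = 2
|t − (33)| = 2√26.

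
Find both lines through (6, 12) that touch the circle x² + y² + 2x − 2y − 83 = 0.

9x + 2y = 78 and 2x − 9y = −96

Let a tangent through (6, 12) have slope m. Its distance from (−1, 1) must equal √85:
[m·(−7) − (−11)]² = 85(m² + 1)
18m² + 77m − 18 = 0, so m = −9/2 or m = 2/9.
With m = −9/2: 9x + 2y = 78. With m = 2/9: 2x − 9y = −96.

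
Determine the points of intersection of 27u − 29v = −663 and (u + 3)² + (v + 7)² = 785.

From the line, v = (663 + 27u)/29. Substituting:
1570u² + 51810u + 97340 = 0  ⟹  u² + 33u + 62 = 0
u = −2 or u = −31, giving (−2, 21) and (−31, −6).

(−31, −6) and (−2, 21)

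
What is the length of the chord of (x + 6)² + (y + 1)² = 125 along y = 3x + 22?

7√10

Substitute y = 3x + 22:
10x² + 150x + 440 = 0  ⟹  x² + 15x + 44 = 0
x = −4 or x = −11, giving (−4, 10) and (−11, −11).
Chord length = distance between (−4, 10) and (−11, −11) = √490 = 7√10.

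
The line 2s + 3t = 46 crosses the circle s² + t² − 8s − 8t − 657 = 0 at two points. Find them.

Substitute t = (46 − 2s)/3:
13s² − 208s − 4901 = 0  ⟹  s² − 16s − 377 = 0
s = 29 or s = −13, giving (29, −4) and (−13, 24).

(−13, 24) and (29, −4)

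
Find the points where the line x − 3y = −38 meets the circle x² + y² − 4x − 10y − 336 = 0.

Substitute y = (38 + x)/3:
10x² + 10x − 2720 = 0  ⟹  x² + x − 272 = 0
x = 16 or x = −17, giving (16, 18) and (−17, 7).

(−17, 7) and (16, 18)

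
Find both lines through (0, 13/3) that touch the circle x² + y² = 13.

2x − 3y = −13 and 2x + 3y = 13

Let a tangent through (0, 13/3) have slope m. Its distance from (0, 0) must equal √13:
(0m − (−13/3))² = 13(m² + 1)
9m² − 4 = 0, so m = 2/3 or m = −2/3.
Through (0, 13/3) these give 2x − 3y = −13 and 2x + 3y = 13.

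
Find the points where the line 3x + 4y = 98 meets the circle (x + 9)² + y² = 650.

Express y = (98 − 3x)/4 and substitute into the circle:
25x² − 300x + 500 = 0  ⟹  x² − 12x + 20 = 0
x = 10 or x = 2, giving (10, 17) and (2, 23).

(2, 23) and (10, 17)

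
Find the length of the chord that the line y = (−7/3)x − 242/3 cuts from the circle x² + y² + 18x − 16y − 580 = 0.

√58

Centre (−9, 8), r² = 725. Perpendicular distance d from centre to line = |203| / √58 = 203/√58.
Half the chord is √(r² − d²) = √(29/2), so the full chord is √58.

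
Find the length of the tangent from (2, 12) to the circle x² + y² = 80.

2√17

The centre is (0, 0) and r = 4√5. The square of the distance from P to the centre is 4 + 144 = 148.
The tangent meets the radius at right angles, so tangent² = |PO|² − r² = 148 − 80 = 68.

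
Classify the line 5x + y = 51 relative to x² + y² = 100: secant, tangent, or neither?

Substituting the line into the circle gives 26x² − 510x + 2501 = 0.
Discriminant = (−510)² − 4·26·(2501) = −4 < 0.
No real roots: the line does not meet the circle.

neither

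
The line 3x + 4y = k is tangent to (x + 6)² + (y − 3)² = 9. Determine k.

k = −21 or k = 9

For a tangent, require d(centre, line) = r = 3.
|3·(−6) + 4·3 − k| / √25 = 3
|k − (−6)| = 3·5, so k = 9 or k = −21.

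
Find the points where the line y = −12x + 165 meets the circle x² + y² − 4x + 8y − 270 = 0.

From the line, y = −12x + 165. Substituting:
145x² − 4060x + 28275 = 0  ⟹  x² − 28x + 195 = 0
x = 15 or x = 13, giving (15, −15) and (13, 9).

(13, 9) and (15, −15)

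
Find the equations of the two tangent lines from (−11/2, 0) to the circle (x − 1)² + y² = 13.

A line y − (0) = m(x − (−11/2)) is tangent when its distance from (1, 0) is √13:
(13/2m − (0))² = 13(m² + 1)
9m² − 4 = 0, so m = 2/3 or m = −2/3.
Through (−11/2, 0) these give 2x − 3y = −11 and 2x + 3y = −11.

2x − 3y = −11 and 2x + 3y = −11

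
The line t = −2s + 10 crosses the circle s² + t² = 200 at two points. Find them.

(−2, 14) and (10, −10)

Substitute t = −2s + 10:
5s² − 40s − 100 = 0  ⟹  s² − 8s − 20 = 0
s = 10 or s = −2, giving (10, −10) and (−2, 14).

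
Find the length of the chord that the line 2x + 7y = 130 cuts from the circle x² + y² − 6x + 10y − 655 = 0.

Express y = (130 − 2x)/7 and substitute into the circle:
53x² − 954x − 6095 = 0  ⟹  x² − 18x − 115 = 0
x = 23 or x = −5, giving (23, 12) and (−5, 20).
Chord length = distance between (23, 12) and (−5, 20) = √848 = 4√53.

4√53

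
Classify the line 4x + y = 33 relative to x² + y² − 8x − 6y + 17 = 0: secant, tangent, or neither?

d² = (4·4 + 1·3 − (33))²/17 = 196/17; r² = 8.
Since d² > r², the line lies outside the circle.

neither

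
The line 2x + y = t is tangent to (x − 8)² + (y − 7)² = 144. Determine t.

t = 23 ± 12√5

Tangency holds when the distance from the centre (8, 7) to the line equals the radius 12:
|2·8 + 1·7 − t| / √5 = 12
|t − (23)| = 12√5.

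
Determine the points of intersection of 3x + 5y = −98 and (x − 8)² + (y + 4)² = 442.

(−11, −13) and (9, −25)

Substitute y = (−98 − 3x)/5:
34x² + 68x − 3366 = 0  ⟹  x² + 2x − 99 = 0
x = 9 or x = −11, giving (9, −25) and (−11, −13).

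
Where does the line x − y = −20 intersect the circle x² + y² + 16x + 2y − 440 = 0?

From the line, y = x + 20. Substituting:
2x² + 58x = 0  ⟹  x² + 29x = 0
x = 0 or x = −29, giving (0, 20) and (−29, −9).

(−29, −9) and (0, 20)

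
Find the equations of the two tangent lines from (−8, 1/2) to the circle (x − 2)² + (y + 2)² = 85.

7x − 6y = −59 and 9x + 2y = −71

Let a tangent through (−8, 1/2) have slope m. Its distance from (2, −2) must equal √85:
(10m − (−5/2))² = 85(m² + 1)
12m² + 40m − 63 = 0, so m = 7/6 or m = −9/2.
Through (−8, 1/2) these give 7x − 6y = −59 and 9x + 2y = −71.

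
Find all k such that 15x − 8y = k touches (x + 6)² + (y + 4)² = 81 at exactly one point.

Tangency holds when the distance from the centre (−6, −4) to the line equals the radius 9:
|15·(−6) − 8·(−4) − k| / √289 = 9
|k − (−58)| = 9·17, so k = 95 or k = −211.

k = −211 or k = 95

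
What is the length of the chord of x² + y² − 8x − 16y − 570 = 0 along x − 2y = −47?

18√5

From the line, y = (47 + x)/2. Substituting:
5x² + 30x − 1575 = 0  ⟹  x² + 6x − 315 = 0
x = 15 or x = −21, giving (15, 31) and (−21, 13).
Chord length = distance between (15, 31) and (−21, 13) = √1620 = 18√5.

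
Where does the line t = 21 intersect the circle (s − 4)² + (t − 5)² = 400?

(−8, 21) and (16, 21)

From the line, t = 21. Substituting:
s² − 8s − 128 = 0
s = 16 or s = −8, giving (16, 21) and (−8, 21).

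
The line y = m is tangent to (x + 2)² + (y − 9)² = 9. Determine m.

m = 6 or m = 12

For a tangent, require d(centre, line) = r = 3.
|0·(−2) + 1·9 − m| / √1 = 3
|m − (9)| = 3, so m = 12 or m = 6.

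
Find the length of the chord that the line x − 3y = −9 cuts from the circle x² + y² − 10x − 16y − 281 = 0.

12√10

The distance from (5, 8) to the line is 10/√10, and r² = 370.
Half the chord is √(r² − d²) = √(360), so the full chord is 12√10.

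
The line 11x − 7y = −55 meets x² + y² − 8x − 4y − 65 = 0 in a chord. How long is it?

√170

The distance from (4, 2) to the line is 85/√170, and r² = 85.
Chord = 2√(r² − d²) = 2·√(85/2) = √170.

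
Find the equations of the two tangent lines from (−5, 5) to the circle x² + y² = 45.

Write the tangent as mx − y + (5 − m·(−5)) = 0 and set its distance from the centre to 3√5:
[m·(5) − (−5)]² = 45(m² + 1)
2m² − 5m + 2 = 0, so m = 2 or m = 1/2.
With m = 2: 2x − y = −15. With m = 1/2: x − 2y = −15.

2x − y = −15 and x − 2y = −15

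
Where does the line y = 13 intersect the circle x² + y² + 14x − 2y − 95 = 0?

Substitute y = 13:
x² + 14x + 48 = 0
x = −6 or x = −8, giving (−6, 13) and (−8, 13).

(−8, 13) and (−6, 13)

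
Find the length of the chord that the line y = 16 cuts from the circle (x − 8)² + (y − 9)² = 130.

The distance from (8, 9) to the line is 7, and r² = 130.
Chord = 2√(r² − d²) = 2·√(81) = 18.

18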